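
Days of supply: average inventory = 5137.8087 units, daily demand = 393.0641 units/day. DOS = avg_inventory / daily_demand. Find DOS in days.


DOS = 5137.8087 / 393.0641 = 13.0712

13.0712 days


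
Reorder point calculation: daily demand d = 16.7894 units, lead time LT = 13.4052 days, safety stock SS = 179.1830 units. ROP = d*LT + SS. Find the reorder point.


d*LT = 16.7894 * 13.4052 = 225.0653
ROP = 225.0653 + 179.1830 = 404.2483

404.2483 units


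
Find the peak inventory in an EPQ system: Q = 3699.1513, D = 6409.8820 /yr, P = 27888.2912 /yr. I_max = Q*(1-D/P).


D/P = 0.2298
1 - D/P = 0.7702
I_max = 3699.1513 * 0.7702 = 2848.9334

2848.9334 units


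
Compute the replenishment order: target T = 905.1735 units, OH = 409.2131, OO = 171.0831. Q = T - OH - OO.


Inventory position = OH + OO = 409.2131 + 171.0831 = 580.2962
Q = 905.1735 - 580.2962 = 324.8773

324.8773 units


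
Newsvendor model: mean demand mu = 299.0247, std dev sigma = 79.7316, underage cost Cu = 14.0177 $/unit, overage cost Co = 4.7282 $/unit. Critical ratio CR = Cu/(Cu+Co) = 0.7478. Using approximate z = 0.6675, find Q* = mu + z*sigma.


CR = Cu/(Cu+Co) = 14.0177/(14.0177+4.7282) = 0.7478
z = 0.6675
Q* = 299.0247 + 0.6675 * 79.7316 = 352.2455

352.2455 units


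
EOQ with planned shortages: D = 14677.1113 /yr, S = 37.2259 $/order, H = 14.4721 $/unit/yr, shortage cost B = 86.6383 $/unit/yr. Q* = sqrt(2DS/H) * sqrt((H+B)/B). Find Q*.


sqrt(2DS/H) = 274.7844
sqrt((H+B)/B) = 1.0803
Q* = 274.7844 * 1.0803 = 296.8486

296.8486 units


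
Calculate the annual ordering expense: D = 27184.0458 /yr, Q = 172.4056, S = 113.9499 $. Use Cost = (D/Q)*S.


Number of orders = D/Q = 157.6750
Cost = 157.6750 * 113.9499 = 17967.0457

17967.0457 $/yr


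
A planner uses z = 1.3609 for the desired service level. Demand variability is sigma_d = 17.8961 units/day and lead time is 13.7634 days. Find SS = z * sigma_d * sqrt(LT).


sqrt(LT) = sqrt(13.7634) = 3.7099
SS = 1.3609 * 17.8961 * 3.7099 = 90.3540

90.3540 units


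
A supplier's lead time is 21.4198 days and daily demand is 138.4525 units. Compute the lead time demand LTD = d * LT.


LTD = 138.4525 * 21.4198 = 2965.6249

2965.6249 units


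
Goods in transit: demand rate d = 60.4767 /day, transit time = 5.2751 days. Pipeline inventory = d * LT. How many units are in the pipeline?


Pipeline = 60.4767 * 5.2751 = 319.0206

319.0206 units


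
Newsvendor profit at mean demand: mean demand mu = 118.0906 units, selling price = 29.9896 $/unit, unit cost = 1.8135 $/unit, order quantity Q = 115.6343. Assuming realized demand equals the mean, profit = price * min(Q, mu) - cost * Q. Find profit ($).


Sales at mu = min(115.6343, 118.0906) = 115.6343
Revenue = 29.9896 * 115.6343 = 3467.8264
Total cost = 1.8135 * 115.6343 = 209.7028
Profit = 3467.8264 - 209.7028 = 3258.1236

3258.1236 $


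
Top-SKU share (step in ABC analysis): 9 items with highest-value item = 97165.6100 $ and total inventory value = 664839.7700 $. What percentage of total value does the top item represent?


Top item = 97165.6100
Total = 664839.7700
Percentage = 97165.6100 / 664839.7700 * 100 = 14.6149

14.6149%


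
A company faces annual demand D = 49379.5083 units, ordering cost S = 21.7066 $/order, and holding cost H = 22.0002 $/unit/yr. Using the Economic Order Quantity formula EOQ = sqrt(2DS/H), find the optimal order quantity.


2*D*S = 2 * 49379.5083 * 21.7066 = 2143722.4697
2*D*S/H = 97441.0446
EOQ = sqrt(97441.0446) = 312.1555

312.1555 units


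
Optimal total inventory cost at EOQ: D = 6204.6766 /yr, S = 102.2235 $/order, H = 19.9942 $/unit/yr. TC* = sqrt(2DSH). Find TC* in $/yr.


2*D*S*H = 25363192.8772
TC* = sqrt(25363192.8772) = 5036.1883

5036.1883 $/yr


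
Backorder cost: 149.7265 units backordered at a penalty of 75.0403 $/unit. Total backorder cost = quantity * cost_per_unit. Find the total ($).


Total = 149.7265 * 75.0403 = 11235.5215

11235.5215 $


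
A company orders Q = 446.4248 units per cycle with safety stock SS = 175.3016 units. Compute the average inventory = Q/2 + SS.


Q/2 = 223.2124
Avg = 223.2124 + 175.3016 = 398.5140

398.5140 units


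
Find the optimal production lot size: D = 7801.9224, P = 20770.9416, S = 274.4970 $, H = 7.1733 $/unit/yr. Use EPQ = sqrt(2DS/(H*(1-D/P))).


1 - D/P = 1 - 0.3756 = 0.6244
H*(1-D/P) = 4.4789
2DS = 4283208.5861
EPQ = sqrt(956311.2872) = 977.9117

977.9117 units


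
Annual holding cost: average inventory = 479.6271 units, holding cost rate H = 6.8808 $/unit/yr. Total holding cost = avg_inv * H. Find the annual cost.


Cost = 479.6271 * 6.8808 = 3300.2181

3300.2181 $/yr


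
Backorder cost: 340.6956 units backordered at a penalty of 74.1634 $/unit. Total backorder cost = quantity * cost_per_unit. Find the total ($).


Total = 340.6956 * 74.1634 = 25267.1441

25267.1441 $


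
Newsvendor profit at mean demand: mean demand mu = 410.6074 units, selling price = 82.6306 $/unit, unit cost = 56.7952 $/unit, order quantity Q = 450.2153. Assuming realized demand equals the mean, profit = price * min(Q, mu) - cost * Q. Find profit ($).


Sales at mu = min(450.2153, 410.6074) = 410.6074
Revenue = 82.6306 * 410.6074 = 33928.7358
Total cost = 56.7952 * 450.2153 = 25570.0680
Profit = 33928.7358 - 25570.0680 = 8358.6678

8358.6678 $


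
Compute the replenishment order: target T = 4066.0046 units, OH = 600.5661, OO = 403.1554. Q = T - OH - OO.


Inventory position = OH + OO = 600.5661 + 403.1554 = 1003.7215
Q = 4066.0046 - 1003.7215 = 3062.2831

3062.2831 units


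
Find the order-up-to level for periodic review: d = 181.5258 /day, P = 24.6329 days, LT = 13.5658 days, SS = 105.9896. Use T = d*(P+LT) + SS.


P + LT = 38.1987
d*(P+LT) = 181.5258 * 38.1987 = 6934.0496
T = 6934.0496 + 105.9896 = 7040.0392

7040.0392 units


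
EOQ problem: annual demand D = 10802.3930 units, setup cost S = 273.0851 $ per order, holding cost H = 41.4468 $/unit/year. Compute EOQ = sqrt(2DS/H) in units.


2*D*S = 2 * 10802.3930 * 273.0851 = 5899945.1453
2*D*S/H = 142349.8351
EOQ = sqrt(142349.8351) = 377.2928

377.2928 units


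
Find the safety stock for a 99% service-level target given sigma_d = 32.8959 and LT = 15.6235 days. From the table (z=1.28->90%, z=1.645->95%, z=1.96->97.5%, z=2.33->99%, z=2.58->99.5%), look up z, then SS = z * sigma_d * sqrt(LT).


From the table, SL = 99% corresponds to z = 2.33
sqrt(LT) = sqrt(15.6235) = 3.9527
SS = 2.33 * 32.8959 * 3.9527 = 302.9611

302.9611 units


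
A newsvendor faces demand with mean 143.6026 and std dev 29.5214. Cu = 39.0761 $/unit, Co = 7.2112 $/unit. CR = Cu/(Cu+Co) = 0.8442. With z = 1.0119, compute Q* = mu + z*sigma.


CR = Cu/(Cu+Co) = 39.0761/(39.0761+7.2112) = 0.8442
z = 1.0119
Q* = 143.6026 + 1.0119 * 29.5214 = 173.4753

173.4753 units


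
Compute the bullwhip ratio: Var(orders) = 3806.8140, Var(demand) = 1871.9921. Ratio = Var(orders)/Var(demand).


BW = 3806.8140 / 1871.9921 = 2.0336

2.0336


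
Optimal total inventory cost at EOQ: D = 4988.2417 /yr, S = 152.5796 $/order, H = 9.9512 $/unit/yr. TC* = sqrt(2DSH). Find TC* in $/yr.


2*D*S*H = 15147794.7229
TC* = sqrt(15147794.7229) = 3892.0168

3892.0168 $/yr


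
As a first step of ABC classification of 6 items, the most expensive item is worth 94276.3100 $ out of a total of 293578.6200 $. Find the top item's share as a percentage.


Top item = 94276.3100
Total = 293578.6200
Percentage = 94276.3100 / 293578.6200 * 100 = 32.1128

32.1128%


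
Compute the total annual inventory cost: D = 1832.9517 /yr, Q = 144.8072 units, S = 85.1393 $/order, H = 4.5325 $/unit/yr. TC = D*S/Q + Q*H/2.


Ordering cost = D*S/Q = 1077.6828
Holding cost = Q*H/2 = 328.1693
TC = 1077.6828 + 328.1693 = 1405.8521

1405.8521 $/yr


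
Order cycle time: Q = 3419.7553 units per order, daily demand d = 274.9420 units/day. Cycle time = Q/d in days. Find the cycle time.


Cycle = 3419.7553 / 274.9420 = 12.4381

12.4381 days


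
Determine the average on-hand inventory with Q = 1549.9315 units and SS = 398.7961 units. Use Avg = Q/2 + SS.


Q/2 = 774.9657
Avg = 774.9657 + 398.7961 = 1173.7618

1173.7618 units


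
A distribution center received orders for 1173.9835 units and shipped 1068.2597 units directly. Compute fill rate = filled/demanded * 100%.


FR = 1068.2597 / 1173.9835 * 100 = 90.9944

90.9944%


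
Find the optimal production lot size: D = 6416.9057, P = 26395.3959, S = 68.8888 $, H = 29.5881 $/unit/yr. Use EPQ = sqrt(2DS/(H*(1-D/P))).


1 - D/P = 1 - 0.2431 = 0.7569
H*(1-D/P) = 22.3950
2DS = 884105.8668
EPQ = sqrt(39477.7789) = 198.6902

198.6902 units


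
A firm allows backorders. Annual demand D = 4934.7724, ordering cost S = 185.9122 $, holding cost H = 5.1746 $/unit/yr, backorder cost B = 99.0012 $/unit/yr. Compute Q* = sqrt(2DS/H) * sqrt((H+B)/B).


sqrt(2DS/H) = 595.4758
sqrt((H+B)/B) = 1.0258
Q* = 595.4758 * 1.0258 = 610.8398

610.8398 units


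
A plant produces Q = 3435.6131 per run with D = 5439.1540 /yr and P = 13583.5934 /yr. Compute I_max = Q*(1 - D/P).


D/P = 0.4004
1 - D/P = 0.5996
I_max = 3435.6131 * 0.5996 = 2059.9220

2059.9220 units


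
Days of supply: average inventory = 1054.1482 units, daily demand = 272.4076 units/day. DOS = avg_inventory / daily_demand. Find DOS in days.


DOS = 1054.1482 / 272.4076 = 3.8697

3.8697 days


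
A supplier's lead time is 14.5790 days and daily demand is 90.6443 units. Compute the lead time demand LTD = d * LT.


LTD = 90.6443 * 14.5790 = 1321.5032

1321.5032 units


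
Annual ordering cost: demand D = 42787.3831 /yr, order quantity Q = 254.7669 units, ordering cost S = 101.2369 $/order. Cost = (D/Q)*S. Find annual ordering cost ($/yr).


Number of orders = D/Q = 167.9472
Cost = 167.9472 * 101.2369 = 17002.4521

17002.4521 $/yr


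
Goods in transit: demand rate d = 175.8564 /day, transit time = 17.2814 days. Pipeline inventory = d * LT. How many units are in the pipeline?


Pipeline = 175.8564 * 17.2814 = 3039.0448

3039.0448 units


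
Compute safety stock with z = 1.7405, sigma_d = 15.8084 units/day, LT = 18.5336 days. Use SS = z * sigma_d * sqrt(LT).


sqrt(LT) = sqrt(18.5336) = 4.3051
SS = 1.7405 * 15.8084 * 4.3051 = 118.4518

118.4518 units


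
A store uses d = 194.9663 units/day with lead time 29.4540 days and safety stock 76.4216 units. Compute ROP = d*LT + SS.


d*LT = 194.9663 * 29.4540 = 5742.5374
ROP = 5742.5374 + 76.4216 = 5818.9590

5818.9590 units


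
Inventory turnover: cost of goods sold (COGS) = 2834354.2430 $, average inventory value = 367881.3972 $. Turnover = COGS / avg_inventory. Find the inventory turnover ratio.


Turnover = 2834354.2430 / 367881.3972 = 7.7045

7.7045


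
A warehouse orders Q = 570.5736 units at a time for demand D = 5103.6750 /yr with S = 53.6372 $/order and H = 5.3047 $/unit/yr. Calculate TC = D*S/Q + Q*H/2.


Ordering cost = D*S/Q = 479.7748
Holding cost = Q*H/2 = 1513.3609
TC = 479.7748 + 1513.3609 = 1993.1357

1993.1357 $/yr


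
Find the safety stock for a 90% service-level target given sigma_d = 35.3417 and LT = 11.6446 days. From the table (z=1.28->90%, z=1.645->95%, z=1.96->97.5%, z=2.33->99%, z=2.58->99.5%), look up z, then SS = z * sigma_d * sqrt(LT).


From the table, SL = 90% corresponds to z = 1.28
sqrt(LT) = sqrt(11.6446) = 3.4124
SS = 1.28 * 35.3417 * 3.4124 = 154.3689

154.3689 units


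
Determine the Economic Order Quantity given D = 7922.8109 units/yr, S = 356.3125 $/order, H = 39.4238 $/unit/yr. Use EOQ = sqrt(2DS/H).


2*D*S = 2 * 7922.8109 * 356.3125 = 5645993.1176
2*D*S/H = 143212.8084
EOQ = sqrt(143212.8084) = 378.4347

378.4347 units


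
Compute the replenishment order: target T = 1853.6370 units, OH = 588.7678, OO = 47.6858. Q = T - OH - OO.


Inventory position = OH + OO = 588.7678 + 47.6858 = 636.4536
Q = 1853.6370 - 636.4536 = 1217.1834

1217.1834 units


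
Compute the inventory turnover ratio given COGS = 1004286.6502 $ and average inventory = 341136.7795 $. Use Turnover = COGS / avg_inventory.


Turnover = 1004286.6502 / 341136.7795 = 2.9439

2.9439


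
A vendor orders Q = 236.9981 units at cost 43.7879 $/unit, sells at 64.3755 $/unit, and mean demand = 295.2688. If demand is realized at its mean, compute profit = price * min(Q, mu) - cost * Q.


Sales at mu = min(236.9981, 295.2688) = 236.9981
Revenue = 64.3755 * 236.9981 = 15256.8712
Total cost = 43.7879 * 236.9981 = 10377.6491
Profit = 15256.8712 - 10377.6491 = 4879.2221

4879.2221 $


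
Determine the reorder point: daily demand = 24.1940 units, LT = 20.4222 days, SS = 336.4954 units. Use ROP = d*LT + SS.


d*LT = 24.1940 * 20.4222 = 494.0947
ROP = 494.0947 + 336.4954 = 830.5901

830.5901 units


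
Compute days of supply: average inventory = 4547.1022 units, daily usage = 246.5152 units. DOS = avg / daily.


DOS = 4547.1022 / 246.5152 = 18.4455

18.4455 days


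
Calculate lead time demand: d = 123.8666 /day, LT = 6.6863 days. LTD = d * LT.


LTD = 123.8666 * 6.6863 = 828.2092

828.2092 units


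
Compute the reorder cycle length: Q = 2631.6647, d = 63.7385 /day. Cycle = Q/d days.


Cycle = 2631.6647 / 63.7385 = 41.2885

41.2885 days


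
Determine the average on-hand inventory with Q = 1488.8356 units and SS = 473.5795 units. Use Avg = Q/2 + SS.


Q/2 = 744.4178
Avg = 744.4178 + 473.5795 = 1217.9973

1217.9973 units


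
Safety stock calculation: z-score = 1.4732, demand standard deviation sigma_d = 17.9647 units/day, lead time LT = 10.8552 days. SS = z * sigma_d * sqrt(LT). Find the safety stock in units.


sqrt(LT) = sqrt(10.8552) = 3.2947
SS = 1.4732 * 17.9647 * 3.2947 = 87.1968

87.1968 units


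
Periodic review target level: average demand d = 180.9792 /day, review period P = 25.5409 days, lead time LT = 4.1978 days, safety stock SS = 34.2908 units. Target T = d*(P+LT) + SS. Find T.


P + LT = 29.7387
d*(P+LT) = 180.9792 * 29.7387 = 5382.0861
T = 5382.0861 + 34.2908 = 5416.3769

5416.3769 units


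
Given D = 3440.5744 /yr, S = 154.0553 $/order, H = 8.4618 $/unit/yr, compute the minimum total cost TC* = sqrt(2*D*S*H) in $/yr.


2*D*S*H = 8970163.3049
TC* = sqrt(8970163.3049) = 2995.0231

2995.0231 $/yr


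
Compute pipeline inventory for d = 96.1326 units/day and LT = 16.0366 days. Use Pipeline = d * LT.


Pipeline = 96.1326 * 16.0366 = 1541.6401

1541.6401 units


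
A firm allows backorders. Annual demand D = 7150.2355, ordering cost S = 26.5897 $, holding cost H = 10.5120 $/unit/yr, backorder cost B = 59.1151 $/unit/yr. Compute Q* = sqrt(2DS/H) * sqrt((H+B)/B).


sqrt(2DS/H) = 190.1907
sqrt((H+B)/B) = 1.0853
Q* = 190.1907 * 1.0853 = 206.4092

206.4092 units


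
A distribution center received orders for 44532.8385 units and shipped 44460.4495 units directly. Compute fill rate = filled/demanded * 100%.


FR = 44460.4495 / 44532.8385 * 100 = 99.8374

99.8374%


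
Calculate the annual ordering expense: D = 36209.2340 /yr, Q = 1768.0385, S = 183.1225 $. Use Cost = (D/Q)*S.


Number of orders = D/Q = 20.4799
Cost = 20.4799 * 183.1225 = 3750.3287

3750.3287 $/yr


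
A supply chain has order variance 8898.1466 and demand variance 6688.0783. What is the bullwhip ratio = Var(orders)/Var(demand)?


BW = 8898.1466 / 6688.0783 = 1.3304

1.3304


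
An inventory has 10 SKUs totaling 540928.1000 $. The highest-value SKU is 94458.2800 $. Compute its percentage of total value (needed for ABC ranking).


Top item = 94458.2800
Total = 540928.1000
Percentage = 94458.2800 / 540928.1000 * 100 = 17.4623

17.4623%


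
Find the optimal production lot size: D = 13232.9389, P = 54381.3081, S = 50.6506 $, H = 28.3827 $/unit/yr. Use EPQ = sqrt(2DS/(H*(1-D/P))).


1 - D/P = 1 - 0.2433 = 0.7567
H*(1-D/P) = 21.4762
2DS = 1340512.5901
EPQ = sqrt(62418.6272) = 249.8372

249.8372 units


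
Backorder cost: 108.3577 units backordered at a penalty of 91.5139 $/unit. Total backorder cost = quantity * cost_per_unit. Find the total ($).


Total = 108.3577 * 91.5139 = 9916.2357

9916.2357 $


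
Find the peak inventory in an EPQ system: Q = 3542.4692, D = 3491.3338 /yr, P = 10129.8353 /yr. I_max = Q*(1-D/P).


D/P = 0.3447
1 - D/P = 0.6553
I_max = 3542.4692 * 0.6553 = 2321.5271

2321.5271 units


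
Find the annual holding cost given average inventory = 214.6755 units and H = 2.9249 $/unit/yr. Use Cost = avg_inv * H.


Cost = 214.6755 * 2.9249 = 627.9044

627.9044 $/yr


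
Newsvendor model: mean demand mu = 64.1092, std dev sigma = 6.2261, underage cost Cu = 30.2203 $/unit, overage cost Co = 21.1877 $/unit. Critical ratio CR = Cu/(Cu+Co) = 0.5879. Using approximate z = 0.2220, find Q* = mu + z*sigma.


CR = Cu/(Cu+Co) = 30.2203/(30.2203+21.1877) = 0.5879
z = 0.2220
Q* = 64.1092 + 0.2220 * 6.2261 = 65.4914

65.4914 units


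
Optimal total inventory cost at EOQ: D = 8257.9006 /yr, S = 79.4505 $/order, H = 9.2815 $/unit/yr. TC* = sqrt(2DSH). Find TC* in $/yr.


2*D*S*H = 12179079.0779
TC* = sqrt(12179079.0779) = 3489.8537

3489.8537 $/yr


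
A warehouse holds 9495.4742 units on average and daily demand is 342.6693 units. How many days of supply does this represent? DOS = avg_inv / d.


DOS = 9495.4742 / 342.6693 = 27.7103

27.7103 days


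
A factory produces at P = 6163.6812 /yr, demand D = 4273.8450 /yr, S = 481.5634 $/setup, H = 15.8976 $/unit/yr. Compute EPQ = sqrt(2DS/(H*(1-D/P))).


1 - D/P = 1 - 0.6934 = 0.3066
H*(1-D/P) = 4.8743
2DS = 4116254.6585
EPQ = sqrt(844474.7604) = 918.9531

918.9531 units


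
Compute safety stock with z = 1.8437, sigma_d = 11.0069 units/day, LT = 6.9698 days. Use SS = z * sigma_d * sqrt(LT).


sqrt(LT) = sqrt(6.9698) = 2.6400
SS = 1.8437 * 11.0069 * 2.6400 = 53.5754

53.5754 units


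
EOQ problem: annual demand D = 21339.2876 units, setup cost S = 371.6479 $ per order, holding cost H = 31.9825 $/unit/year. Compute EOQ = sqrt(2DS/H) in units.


2*D*S = 2 * 21339.2876 * 371.6479 = 15861402.8481
2*D*S/H = 495940.0562
EOQ = sqrt(495940.0562) = 704.2301

704.2301 units


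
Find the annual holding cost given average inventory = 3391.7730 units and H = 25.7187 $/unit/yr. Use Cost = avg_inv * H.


Cost = 3391.7730 * 25.7187 = 87231.9923

87231.9923 $/yr


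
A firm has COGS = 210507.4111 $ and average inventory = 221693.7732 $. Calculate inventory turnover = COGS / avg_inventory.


Turnover = 210507.4111 / 221693.7732 = 0.9495

0.9495


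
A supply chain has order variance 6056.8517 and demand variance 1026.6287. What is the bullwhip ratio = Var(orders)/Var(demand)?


BW = 6056.8517 / 1026.6287 = 5.8997

5.8997


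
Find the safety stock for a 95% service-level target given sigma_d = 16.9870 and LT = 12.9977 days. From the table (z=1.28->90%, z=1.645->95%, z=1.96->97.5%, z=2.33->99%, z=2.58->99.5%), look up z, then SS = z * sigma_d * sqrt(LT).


From the table, SL = 95% corresponds to z = 1.645
sqrt(LT) = sqrt(12.9977) = 3.6052
SS = 1.645 * 16.9870 * 3.6052 = 100.7432

100.7432 units


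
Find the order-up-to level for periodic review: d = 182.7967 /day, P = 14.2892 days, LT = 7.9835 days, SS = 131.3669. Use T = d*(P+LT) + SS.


P + LT = 22.2727
d*(P+LT) = 182.7967 * 22.2727 = 4071.3761
T = 4071.3761 + 131.3669 = 4202.7430

4202.7430 units


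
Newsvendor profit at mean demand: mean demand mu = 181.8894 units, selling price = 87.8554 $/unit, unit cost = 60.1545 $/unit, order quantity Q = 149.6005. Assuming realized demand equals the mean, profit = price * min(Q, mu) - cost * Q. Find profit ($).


Sales at mu = min(149.6005, 181.8894) = 149.6005
Revenue = 87.8554 * 149.6005 = 13143.2118
Total cost = 60.1545 * 149.6005 = 8999.1433
Profit = 13143.2118 - 8999.1433 = 4144.0685

4144.0685 $


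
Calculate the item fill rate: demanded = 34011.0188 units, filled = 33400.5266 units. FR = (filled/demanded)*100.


FR = 33400.5266 / 34011.0188 * 100 = 98.2050

98.2050%


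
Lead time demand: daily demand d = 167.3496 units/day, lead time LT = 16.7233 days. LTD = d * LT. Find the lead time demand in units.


LTD = 167.3496 * 16.7233 = 2798.6376

2798.6376 units


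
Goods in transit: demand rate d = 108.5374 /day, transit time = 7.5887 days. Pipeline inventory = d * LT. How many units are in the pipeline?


Pipeline = 108.5374 * 7.5887 = 823.6578

823.6578 units


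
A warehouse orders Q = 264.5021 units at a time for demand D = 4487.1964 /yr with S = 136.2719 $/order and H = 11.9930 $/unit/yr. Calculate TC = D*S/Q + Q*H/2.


Ordering cost = D*S/Q = 2311.8107
Holding cost = Q*H/2 = 1586.0868
TC = 2311.8107 + 1586.0868 = 3897.8975

3897.8975 $/yr


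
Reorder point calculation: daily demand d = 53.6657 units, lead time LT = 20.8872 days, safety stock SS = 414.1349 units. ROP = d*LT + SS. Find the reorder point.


d*LT = 53.6657 * 20.8872 = 1120.9262
ROP = 1120.9262 + 414.1349 = 1535.0611

1535.0611 units


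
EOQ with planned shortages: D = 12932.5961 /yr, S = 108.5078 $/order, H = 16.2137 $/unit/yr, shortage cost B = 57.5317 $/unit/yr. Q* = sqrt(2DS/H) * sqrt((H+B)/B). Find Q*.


sqrt(2DS/H) = 416.0517
sqrt((H+B)/B) = 1.1322
Q* = 416.0517 * 1.1322 = 471.0436

471.0436 units


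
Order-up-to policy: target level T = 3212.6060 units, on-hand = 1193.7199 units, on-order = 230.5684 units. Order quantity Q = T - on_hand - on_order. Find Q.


Inventory position = OH + OO = 1193.7199 + 230.5684 = 1424.2883
Q = 3212.6060 - 1424.2883 = 1788.3177

1788.3177 units


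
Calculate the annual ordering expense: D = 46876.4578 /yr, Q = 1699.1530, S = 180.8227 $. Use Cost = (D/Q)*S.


Number of orders = D/Q = 27.5881
Cost = 27.5881 * 180.8227 = 4988.5606

4988.5606 $/yr


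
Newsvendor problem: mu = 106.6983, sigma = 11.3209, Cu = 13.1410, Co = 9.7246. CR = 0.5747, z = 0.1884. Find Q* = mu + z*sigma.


CR = Cu/(Cu+Co) = 13.1410/(13.1410+9.7246) = 0.5747
z = 0.1884
Q* = 106.6983 + 0.1884 * 11.3209 = 108.8312

108.8312 units


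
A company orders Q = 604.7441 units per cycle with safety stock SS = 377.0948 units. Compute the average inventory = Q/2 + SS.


Q/2 = 302.3721
Avg = 302.3721 + 377.0948 = 679.4669

679.4669 units


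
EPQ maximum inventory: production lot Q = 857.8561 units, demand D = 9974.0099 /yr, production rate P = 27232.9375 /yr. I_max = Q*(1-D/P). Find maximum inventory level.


D/P = 0.3662
1 - D/P = 0.6338
I_max = 857.8561 * 0.6338 = 543.6680

543.6680 units


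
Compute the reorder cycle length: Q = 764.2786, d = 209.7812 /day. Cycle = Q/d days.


Cycle = 764.2786 / 209.7812 = 3.6432

3.6432 days


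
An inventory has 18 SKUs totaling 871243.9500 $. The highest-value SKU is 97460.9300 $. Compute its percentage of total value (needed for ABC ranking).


Top item = 97460.9300
Total = 871243.9500
Percentage = 97460.9300 / 871243.9500 * 100 = 11.1864

11.1864%


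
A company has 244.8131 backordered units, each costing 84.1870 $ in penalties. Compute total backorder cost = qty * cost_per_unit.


Total = 244.8131 * 84.1870 = 20610.0804

20610.0804 $


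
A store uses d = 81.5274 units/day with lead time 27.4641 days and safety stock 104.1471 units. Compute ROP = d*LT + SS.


d*LT = 81.5274 * 27.4641 = 2239.0767
ROP = 2239.0767 + 104.1471 = 2343.2238

2343.2238 units


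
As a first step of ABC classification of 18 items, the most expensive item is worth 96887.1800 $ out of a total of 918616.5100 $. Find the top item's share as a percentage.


Top item = 96887.1800
Total = 918616.5100
Percentage = 96887.1800 / 918616.5100 * 100 = 10.5471

10.5471%


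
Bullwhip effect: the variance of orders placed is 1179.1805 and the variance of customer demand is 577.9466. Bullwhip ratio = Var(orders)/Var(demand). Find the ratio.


BW = 1179.1805 / 577.9466 = 2.0403

2.0403


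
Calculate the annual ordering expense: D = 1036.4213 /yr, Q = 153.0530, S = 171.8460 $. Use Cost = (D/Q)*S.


Number of orders = D/Q = 6.7716
Cost = 6.7716 * 171.8460 = 1163.6809

1163.6809 $/yr


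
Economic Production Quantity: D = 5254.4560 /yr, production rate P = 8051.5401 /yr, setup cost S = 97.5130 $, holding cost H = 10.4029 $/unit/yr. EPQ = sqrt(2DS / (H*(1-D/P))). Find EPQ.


1 - D/P = 1 - 0.6526 = 0.3474
H*(1-D/P) = 3.6139
2DS = 1024755.5359
EPQ = sqrt(283556.2897) = 532.5000

532.5000 units


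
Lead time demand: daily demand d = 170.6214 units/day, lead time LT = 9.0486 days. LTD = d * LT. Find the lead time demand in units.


LTD = 170.6214 * 9.0486 = 1543.8848

1543.8848 units


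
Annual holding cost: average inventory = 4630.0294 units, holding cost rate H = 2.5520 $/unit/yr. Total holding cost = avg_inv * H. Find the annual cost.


Cost = 4630.0294 * 2.5520 = 11815.8350

11815.8350 $/yr


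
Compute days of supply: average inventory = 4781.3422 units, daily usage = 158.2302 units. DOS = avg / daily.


DOS = 4781.3422 / 158.2302 = 30.2176

30.2176 days


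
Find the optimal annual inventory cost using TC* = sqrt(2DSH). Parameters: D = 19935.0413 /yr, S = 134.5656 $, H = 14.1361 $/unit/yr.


2*D*S*H = 75842177.9897
TC* = sqrt(75842177.9897) = 8708.7415

8708.7415 $/yr


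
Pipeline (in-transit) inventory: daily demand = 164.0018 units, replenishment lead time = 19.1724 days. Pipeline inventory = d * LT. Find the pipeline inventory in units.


Pipeline = 164.0018 * 19.1724 = 3144.3081

3144.3081 units


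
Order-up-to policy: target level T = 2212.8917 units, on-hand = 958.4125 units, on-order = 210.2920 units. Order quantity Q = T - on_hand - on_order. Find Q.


Inventory position = OH + OO = 958.4125 + 210.2920 = 1168.7045
Q = 2212.8917 - 1168.7045 = 1044.1872

1044.1872 units


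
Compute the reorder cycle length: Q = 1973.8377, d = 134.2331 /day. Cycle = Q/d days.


Cycle = 1973.8377 / 134.2331 = 14.7046

14.7046 days


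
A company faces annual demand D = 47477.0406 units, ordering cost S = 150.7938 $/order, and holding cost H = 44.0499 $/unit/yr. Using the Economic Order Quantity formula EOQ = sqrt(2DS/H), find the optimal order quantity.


2*D*S = 2 * 47477.0406 * 150.7938 = 14318486.7297
2*D*S/H = 325051.5150
EOQ = sqrt(325051.5150) = 570.1329

570.1329 units


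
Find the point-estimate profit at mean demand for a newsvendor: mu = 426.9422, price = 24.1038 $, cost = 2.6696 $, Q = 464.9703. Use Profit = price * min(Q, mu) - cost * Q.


Sales at mu = min(464.9703, 426.9422) = 426.9422
Revenue = 24.1038 * 426.9422 = 10290.9294
Total cost = 2.6696 * 464.9703 = 1241.2847
Profit = 10290.9294 - 1241.2847 = 9049.6447

9049.6447 $


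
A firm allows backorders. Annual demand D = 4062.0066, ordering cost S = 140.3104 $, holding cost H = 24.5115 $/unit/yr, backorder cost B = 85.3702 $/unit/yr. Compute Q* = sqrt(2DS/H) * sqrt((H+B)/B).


sqrt(2DS/H) = 215.6479
sqrt((H+B)/B) = 1.1345
Q* = 215.6479 * 1.1345 = 244.6554

244.6554 units


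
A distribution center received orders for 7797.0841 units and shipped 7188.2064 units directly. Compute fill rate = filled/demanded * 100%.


FR = 7188.2064 / 7797.0841 * 100 = 92.1910

92.1910%


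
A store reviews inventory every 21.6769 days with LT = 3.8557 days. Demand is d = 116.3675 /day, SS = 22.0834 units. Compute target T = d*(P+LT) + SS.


P + LT = 25.5326
d*(P+LT) = 116.3675 * 25.5326 = 2971.1648
T = 2971.1648 + 22.0834 = 2993.2482

2993.2482 units


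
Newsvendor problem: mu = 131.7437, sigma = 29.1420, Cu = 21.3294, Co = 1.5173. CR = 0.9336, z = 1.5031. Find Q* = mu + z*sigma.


CR = Cu/(Cu+Co) = 21.3294/(21.3294+1.5173) = 0.9336
z = 1.5031
Q* = 131.7437 + 1.5031 * 29.1420 = 175.5470

175.5470 units


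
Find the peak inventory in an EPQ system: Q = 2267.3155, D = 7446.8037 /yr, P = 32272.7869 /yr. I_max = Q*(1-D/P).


D/P = 0.2307
1 - D/P = 0.7693
I_max = 2267.3155 * 0.7693 = 1744.1424

1744.1424 units


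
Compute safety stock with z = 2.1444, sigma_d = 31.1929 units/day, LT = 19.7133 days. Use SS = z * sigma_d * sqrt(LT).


sqrt(LT) = sqrt(19.7133) = 4.4400
SS = 2.1444 * 31.1929 * 4.4400 = 296.9896

296.9896 units


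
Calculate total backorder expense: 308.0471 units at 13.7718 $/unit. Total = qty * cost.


Total = 308.0471 * 13.7718 = 4242.3631

4242.3631 $


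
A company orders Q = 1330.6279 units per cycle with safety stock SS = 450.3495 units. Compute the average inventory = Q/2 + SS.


Q/2 = 665.3139
Avg = 665.3139 + 450.3495 = 1115.6635

1115.6635 units


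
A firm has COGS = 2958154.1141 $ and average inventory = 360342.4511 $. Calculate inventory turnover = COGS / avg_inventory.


Turnover = 2958154.1141 / 360342.4511 = 8.2093

8.2093


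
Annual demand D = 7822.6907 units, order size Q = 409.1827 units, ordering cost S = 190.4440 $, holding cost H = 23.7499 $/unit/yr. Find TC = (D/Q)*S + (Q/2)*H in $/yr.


Ordering cost = D*S/Q = 3640.8785
Holding cost = Q*H/2 = 4859.0241
TC = 3640.8785 + 4859.0241 = 8499.9026

8499.9026 $/yr


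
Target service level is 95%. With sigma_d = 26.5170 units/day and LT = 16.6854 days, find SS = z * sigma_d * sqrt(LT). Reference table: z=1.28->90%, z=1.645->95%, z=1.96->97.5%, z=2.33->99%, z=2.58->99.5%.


From the table, SL = 95% corresponds to z = 1.645
sqrt(LT) = sqrt(16.6854) = 4.0848
SS = 1.645 * 26.5170 * 4.0848 = 178.1799

178.1799 units


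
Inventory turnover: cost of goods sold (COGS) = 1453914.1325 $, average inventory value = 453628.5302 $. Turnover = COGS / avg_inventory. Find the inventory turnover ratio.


Turnover = 1453914.1325 / 453628.5302 = 3.2051

3.2051


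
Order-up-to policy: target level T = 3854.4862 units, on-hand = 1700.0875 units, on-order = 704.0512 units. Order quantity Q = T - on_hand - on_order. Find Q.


Inventory position = OH + OO = 1700.0875 + 704.0512 = 2404.1387
Q = 3854.4862 - 2404.1387 = 1450.3475

1450.3475 units


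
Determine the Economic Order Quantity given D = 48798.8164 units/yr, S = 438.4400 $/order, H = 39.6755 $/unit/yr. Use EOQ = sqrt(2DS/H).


2*D*S = 2 * 48798.8164 * 438.4400 = 42790706.1248
2*D*S/H = 1078517.1233
EOQ = sqrt(1078517.1233) = 1038.5168

1038.5168 units


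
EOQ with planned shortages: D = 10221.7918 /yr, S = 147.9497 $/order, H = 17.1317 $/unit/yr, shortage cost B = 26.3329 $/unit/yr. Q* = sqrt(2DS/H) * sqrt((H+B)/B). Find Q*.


sqrt(2DS/H) = 420.1800
sqrt((H+B)/B) = 1.2847
Q* = 420.1800 * 1.2847 = 539.8260

539.8260 units


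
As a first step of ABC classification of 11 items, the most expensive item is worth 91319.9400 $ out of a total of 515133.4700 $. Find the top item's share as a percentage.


Top item = 91319.9400
Total = 515133.4700
Percentage = 91319.9400 / 515133.4700 * 100 = 17.7274

17.7274%


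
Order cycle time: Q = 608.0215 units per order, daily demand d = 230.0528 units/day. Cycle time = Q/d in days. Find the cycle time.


Cycle = 608.0215 / 230.0528 = 2.6430

2.6430 days


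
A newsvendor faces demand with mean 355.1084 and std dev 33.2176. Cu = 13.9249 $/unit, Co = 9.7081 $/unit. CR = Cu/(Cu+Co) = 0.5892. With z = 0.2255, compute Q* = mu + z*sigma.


CR = Cu/(Cu+Co) = 13.9249/(13.9249+9.7081) = 0.5892
z = 0.2255
Q* = 355.1084 + 0.2255 * 33.2176 = 362.5990

362.5990 units


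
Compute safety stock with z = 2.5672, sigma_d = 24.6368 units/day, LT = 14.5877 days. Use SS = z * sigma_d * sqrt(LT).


sqrt(LT) = sqrt(14.5877) = 3.8194
SS = 2.5672 * 24.6368 * 3.8194 = 241.5669

241.5669 units


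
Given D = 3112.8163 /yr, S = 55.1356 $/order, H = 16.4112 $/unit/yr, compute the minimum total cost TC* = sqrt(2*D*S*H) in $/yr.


2*D*S*H = 5633209.8607
TC* = sqrt(5633209.8607) = 2373.4384

2373.4384 $/yr


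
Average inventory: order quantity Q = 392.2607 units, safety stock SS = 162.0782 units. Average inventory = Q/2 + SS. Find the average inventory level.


Q/2 = 196.1303
Avg = 196.1303 + 162.0782 = 358.2086

358.2086 units


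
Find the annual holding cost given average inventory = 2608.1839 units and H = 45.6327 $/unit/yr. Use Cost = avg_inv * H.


Cost = 2608.1839 * 45.6327 = 119018.4735

119018.4735 $/yr


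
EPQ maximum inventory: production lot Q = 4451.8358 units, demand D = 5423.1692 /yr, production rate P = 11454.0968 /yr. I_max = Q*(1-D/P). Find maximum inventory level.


D/P = 0.4735
1 - D/P = 0.5265
I_max = 4451.8358 * 0.5265 = 2344.0259

2344.0259 units


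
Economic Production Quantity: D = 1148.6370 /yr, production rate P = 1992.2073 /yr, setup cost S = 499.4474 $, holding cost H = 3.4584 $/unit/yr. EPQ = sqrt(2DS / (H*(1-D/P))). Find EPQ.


1 - D/P = 1 - 0.5766 = 0.4234
H*(1-D/P) = 1.4644
2DS = 1147367.5264
EPQ = sqrt(783502.8449) = 885.1570

885.1570 units


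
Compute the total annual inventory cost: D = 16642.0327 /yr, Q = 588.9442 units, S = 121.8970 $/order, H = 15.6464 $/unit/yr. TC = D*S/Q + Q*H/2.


Ordering cost = D*S/Q = 3444.4925
Holding cost = Q*H/2 = 4607.4283
TC = 3444.4925 + 4607.4283 = 8051.9207

8051.9207 $/yr


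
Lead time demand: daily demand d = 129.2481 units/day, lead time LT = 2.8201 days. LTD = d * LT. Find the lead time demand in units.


LTD = 129.2481 * 2.8201 = 364.4926

364.4926 units


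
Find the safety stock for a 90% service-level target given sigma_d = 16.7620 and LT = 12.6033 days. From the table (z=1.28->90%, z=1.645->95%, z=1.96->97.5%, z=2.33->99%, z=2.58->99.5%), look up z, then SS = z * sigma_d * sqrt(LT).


From the table, SL = 90% corresponds to z = 1.28
sqrt(LT) = sqrt(12.6033) = 3.5501
SS = 1.28 * 16.7620 * 3.5501 = 76.1689

76.1689 units


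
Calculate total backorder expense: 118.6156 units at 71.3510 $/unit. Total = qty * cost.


Total = 118.6156 * 71.3510 = 8463.3417

8463.3417 $


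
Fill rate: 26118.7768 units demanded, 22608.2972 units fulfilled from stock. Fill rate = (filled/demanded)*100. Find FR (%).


FR = 22608.2972 / 26118.7768 * 100 = 86.5596

86.5596%


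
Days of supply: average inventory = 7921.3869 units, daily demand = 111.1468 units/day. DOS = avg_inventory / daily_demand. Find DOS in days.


DOS = 7921.3869 / 111.1468 = 71.2696

71.2696 days


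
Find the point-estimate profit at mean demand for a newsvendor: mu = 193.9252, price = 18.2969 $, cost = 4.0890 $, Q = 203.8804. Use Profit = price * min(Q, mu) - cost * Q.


Sales at mu = min(203.8804, 193.9252) = 193.9252
Revenue = 18.2969 * 193.9252 = 3548.2300
Total cost = 4.0890 * 203.8804 = 833.6670
Profit = 3548.2300 - 833.6670 = 2714.5630

2714.5630 $


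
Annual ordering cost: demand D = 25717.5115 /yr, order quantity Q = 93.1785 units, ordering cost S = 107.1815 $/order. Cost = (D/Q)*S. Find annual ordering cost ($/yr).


Number of orders = D/Q = 276.0026
Cost = 276.0026 * 107.1815 = 29582.3764

29582.3764 $/yr


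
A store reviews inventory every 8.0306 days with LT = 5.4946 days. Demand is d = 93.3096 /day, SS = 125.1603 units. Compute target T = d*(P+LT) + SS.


P + LT = 13.5252
d*(P+LT) = 93.3096 * 13.5252 = 1262.0310
T = 1262.0310 + 125.1603 = 1387.1913

1387.1913 units


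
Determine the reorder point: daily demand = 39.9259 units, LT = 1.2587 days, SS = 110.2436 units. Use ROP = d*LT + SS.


d*LT = 39.9259 * 1.2587 = 50.2547
ROP = 50.2547 + 110.2436 = 160.4983

160.4983 units


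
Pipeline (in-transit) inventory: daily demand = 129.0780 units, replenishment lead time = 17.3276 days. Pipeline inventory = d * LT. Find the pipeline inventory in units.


Pipeline = 129.0780 * 17.3276 = 2236.6120

2236.6120 units


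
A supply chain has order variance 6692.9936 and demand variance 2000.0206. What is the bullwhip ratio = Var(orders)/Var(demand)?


BW = 6692.9936 / 2000.0206 = 3.3465

3.3465


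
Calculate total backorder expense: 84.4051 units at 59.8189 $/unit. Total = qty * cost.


Total = 84.4051 * 59.8189 = 5049.0202

5049.0202 $


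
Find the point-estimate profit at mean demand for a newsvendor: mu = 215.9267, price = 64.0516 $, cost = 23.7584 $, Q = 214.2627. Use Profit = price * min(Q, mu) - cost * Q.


Sales at mu = min(214.2627, 215.9267) = 214.2627
Revenue = 64.0516 * 214.2627 = 13723.8688
Total cost = 23.7584 * 214.2627 = 5090.5389
Profit = 13723.8688 - 5090.5389 = 8633.3298

8633.3298 $


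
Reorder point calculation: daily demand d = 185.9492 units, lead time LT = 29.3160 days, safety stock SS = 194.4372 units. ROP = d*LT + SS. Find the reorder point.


d*LT = 185.9492 * 29.3160 = 5451.2867
ROP = 5451.2867 + 194.4372 = 5645.7239

5645.7239 units


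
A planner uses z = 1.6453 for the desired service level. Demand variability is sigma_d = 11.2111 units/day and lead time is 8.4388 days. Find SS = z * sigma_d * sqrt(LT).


sqrt(LT) = sqrt(8.4388) = 2.9050
SS = 1.6453 * 11.2111 * 2.9050 = 53.5838

53.5838 units


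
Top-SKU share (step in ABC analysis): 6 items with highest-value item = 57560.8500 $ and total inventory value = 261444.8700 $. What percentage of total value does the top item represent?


Top item = 57560.8500
Total = 261444.8700
Percentage = 57560.8500 / 261444.8700 * 100 = 22.0164

22.0164%


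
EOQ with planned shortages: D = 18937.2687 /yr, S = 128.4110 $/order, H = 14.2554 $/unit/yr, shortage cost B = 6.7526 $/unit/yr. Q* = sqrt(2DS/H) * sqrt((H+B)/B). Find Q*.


sqrt(2DS/H) = 584.0971
sqrt((H+B)/B) = 1.7638
Q* = 584.0971 * 1.7638 = 1030.2483

1030.2483 units


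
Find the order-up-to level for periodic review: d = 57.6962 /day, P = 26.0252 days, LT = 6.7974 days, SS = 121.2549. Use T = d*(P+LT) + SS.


P + LT = 32.8226
d*(P+LT) = 57.6962 * 32.8226 = 1893.7393
T = 1893.7393 + 121.2549 = 2014.9942

2014.9942 units


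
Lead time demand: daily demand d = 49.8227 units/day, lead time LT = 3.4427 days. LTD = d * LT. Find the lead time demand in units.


LTD = 49.8227 * 3.4427 = 171.5246

171.5246 units


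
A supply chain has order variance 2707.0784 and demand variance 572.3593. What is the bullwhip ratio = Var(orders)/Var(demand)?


BW = 2707.0784 / 572.3593 = 4.7297

4.7297


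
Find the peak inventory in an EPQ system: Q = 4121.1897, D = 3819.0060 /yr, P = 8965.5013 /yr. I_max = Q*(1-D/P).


D/P = 0.4260
1 - D/P = 0.5740
I_max = 4121.1897 * 0.5740 = 2365.6997

2365.6997 units


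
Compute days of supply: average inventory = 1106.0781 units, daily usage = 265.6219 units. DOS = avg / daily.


DOS = 1106.0781 / 265.6219 = 4.1641

4.1641 days


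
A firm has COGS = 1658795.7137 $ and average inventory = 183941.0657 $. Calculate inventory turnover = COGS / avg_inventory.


Turnover = 1658795.7137 / 183941.0657 = 9.0181

9.0181


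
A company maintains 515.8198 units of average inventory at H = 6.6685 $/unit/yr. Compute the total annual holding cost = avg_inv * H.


Cost = 515.8198 * 6.6685 = 3439.7443

3439.7443 $/yr


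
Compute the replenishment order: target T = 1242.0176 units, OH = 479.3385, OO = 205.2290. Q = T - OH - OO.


Inventory position = OH + OO = 479.3385 + 205.2290 = 684.5675
Q = 1242.0176 - 684.5675 = 557.4501

557.4501 units


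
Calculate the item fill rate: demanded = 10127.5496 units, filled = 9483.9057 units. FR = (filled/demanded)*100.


FR = 9483.9057 / 10127.5496 * 100 = 93.6446

93.6446%


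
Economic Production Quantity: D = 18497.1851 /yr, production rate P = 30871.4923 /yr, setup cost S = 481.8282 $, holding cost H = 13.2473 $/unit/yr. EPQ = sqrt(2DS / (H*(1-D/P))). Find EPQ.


1 - D/P = 1 - 0.5992 = 0.4008
H*(1-D/P) = 5.3100
2DS = 17824930.8036
EPQ = sqrt(3356890.7783) = 1832.1820

1832.1820 units


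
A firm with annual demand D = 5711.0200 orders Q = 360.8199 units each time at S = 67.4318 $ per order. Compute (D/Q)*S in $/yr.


Number of orders = D/Q = 15.8279
Cost = 15.8279 * 67.4318 = 1067.3035

1067.3035 $/yr


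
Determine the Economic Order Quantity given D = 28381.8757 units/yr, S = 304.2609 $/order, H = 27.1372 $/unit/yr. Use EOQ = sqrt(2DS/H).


2*D*S = 2 * 28381.8757 * 304.2609 = 17270990.0883
2*D*S/H = 636432.2807
EOQ = sqrt(636432.2807) = 797.7671

797.7671 units
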